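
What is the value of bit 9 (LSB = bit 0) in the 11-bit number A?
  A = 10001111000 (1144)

Bit 9 is the 10th from the right.
  10001111000
   ^
That bit is 0.

Answer: 0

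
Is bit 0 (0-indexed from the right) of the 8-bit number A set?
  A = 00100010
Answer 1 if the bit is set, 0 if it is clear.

Bit 0 is the 1st from the right.
  00100010
         ^
That bit is 0.

Answer: 0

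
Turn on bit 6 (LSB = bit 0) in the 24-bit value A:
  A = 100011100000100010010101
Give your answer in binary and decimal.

Mask = 1 << 6 = 000000000000000001000000
Bit 6 of A is 0, so OR-ing with the mask flips it to 1.
  100011100000100010010101
| 000000000000000001000000
--------------------------
  100011100000100011010101

Answer: 100011100000100011010101 (9308373)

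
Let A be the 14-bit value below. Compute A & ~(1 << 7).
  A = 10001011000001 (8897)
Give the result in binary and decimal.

Mask = ~(1 << 7) = 11111101111111
Bit 7 of A is 1, so AND-ing with the mask clears it to 0.
  10001011000001
& 11111101111111
----------------
  10001001000001

Answer: 10001001000001 (8769)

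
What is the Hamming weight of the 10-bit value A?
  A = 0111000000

0111000000
1-bits at positions (from bit 0 = LSB): 6, 7, 8
Count = 3

Answer: 3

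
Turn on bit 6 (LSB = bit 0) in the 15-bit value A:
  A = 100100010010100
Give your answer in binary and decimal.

Mask = 1 << 6 = 000000001000000
Bit 6 of A is 0, so OR-ing with the mask flips it to 1.
  100100010010100
| 000000001000000
-----------------
  100100011010100

Answer: 100100011010100 (18644)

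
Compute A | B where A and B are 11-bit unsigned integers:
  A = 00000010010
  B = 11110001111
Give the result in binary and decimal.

Apply | to each column (1 where either bit is 1):
  00000010010
| 11110001111
-------------
  11110011111

Answer: 11110011111 (1951)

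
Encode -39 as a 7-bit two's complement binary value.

1. Binary of +39:  0100111
2. Invert bits:     1011000
3. Add 1:           1011001

Answer: 1011001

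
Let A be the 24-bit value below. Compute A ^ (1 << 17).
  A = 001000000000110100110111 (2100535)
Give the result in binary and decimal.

Mask = 1 << 17 = 000000100000000000000000
Bit 17 of A is 0; XOR with the mask flips it to 1.
  001000000000110100110111
^ 000000100000000000000000
--------------------------
  001000100000110100110111

Answer: 001000100000110100110111 (2231607)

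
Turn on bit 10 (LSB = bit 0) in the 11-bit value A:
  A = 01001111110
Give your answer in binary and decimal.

Mask = 1 << 10 = 10000000000
Bit 10 of A is 0, so OR-ing with the mask flips it to 1.
  01001111110
| 10000000000
-------------
  11001111110

Answer: 11001111110 (1662)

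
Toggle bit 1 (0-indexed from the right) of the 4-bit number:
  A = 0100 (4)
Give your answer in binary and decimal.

Mask = 1 << 1 = 0010
Bit 1 of A is 0; XOR with the mask flips it to 1.
  0100
^ 0010
------
  0110

Answer: 0110 (6)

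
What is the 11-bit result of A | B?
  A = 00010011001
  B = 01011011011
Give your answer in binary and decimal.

Apply | to each column (1 where either bit is 1):
  00010011001
| 01011011011
-------------
  01011011011

Answer: 01011011011 (731)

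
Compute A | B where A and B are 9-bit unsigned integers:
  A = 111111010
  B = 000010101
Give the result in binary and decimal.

Apply | to each column (1 where either bit is 1):
  111111010
| 000010101
-----------
  111111111

Answer: 111111111 (511)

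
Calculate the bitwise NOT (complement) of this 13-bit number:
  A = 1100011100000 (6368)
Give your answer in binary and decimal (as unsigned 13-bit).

Flip each bit (0->1, 1->0):
  1100011100000
  0011100011111

Answer: 0011100011111 (1823)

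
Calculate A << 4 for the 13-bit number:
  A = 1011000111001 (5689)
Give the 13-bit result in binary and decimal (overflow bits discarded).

Shift left by 4: drop the top 4 bit(s), append 4 zero(s) on the right.
  1011000111001  ->  discard [1011], keep [000111001], append 0000
= 0001110010000

Answer: 0001110010000 (912)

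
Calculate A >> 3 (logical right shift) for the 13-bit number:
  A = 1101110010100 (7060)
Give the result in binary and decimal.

Logical shift right by 3: drop the bottom 3 bit(s), prepend 3 zero(s) on the left.
  1101110010100  ->  keep [1101110010], discard [100], prepend 000
= 0001101110010

Answer: 0001101110010 (882)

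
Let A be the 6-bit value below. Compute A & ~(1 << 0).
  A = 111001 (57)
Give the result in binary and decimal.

Mask = ~(1 << 0) = 111110
Bit 0 of A is 1, so AND-ing with the mask clears it to 0.
  111001
& 111110
--------
  111000

Answer: 111000 (56)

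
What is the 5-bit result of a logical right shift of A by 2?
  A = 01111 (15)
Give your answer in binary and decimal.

Logical shift right by 2: drop the bottom 2 bit(s), prepend 2 zero(s) on the left.
  01111  ->  keep [011], discard [11], prepend 00
= 00011

Answer: 00011 (3)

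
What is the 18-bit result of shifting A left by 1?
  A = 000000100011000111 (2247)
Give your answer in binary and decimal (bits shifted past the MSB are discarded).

Shift left by 1: drop the top 1 bit(s), append 1 zero(s) on the right.
  000000100011000111  ->  discard [0], keep [00000100011000111], append 0
= 000001000110001110

Answer: 000001000110001110 (4494)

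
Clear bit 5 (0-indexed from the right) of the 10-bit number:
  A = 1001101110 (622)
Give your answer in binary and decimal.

Mask = ~(1 << 5) = 1111011111
Bit 5 of A is 1, so AND-ing with the mask clears it to 0.
  1001101110
& 1111011111
------------
  1001001110

Answer: 1001001110 (590)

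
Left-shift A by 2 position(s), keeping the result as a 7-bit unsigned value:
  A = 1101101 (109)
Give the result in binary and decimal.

Shift left by 2: drop the top 2 bit(s), append 2 zero(s) on the right.
  1101101  ->  discard [11], keep [01101], append 00
= 0110100

Answer: 0110100 (52)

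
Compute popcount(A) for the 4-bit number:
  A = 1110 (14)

1110
1-bits at positions (from bit 0 = LSB): 1, 2, 3
Count = 3

Answer: 3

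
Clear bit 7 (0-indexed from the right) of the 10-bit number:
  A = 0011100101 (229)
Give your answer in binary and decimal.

Mask = ~(1 << 7) = 1101111111
Bit 7 of A is 1, so AND-ing with the mask clears it to 0.
  0011100101
& 1101111111
------------
  0001100101

Answer: 0001100101 (101)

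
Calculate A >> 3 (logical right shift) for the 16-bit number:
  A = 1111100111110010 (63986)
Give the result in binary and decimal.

Logical shift right by 3: drop the bottom 3 bit(s), prepend 3 zero(s) on the left.
  1111100111110010  ->  keep [1111100111110], discard [010], prepend 000
= 0001111100111110

Answer: 0001111100111110 (7998)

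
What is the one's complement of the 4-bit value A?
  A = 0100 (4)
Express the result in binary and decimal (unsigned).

Flip each bit (0->1, 1->0):
  0100
  1011

Answer: 1011 (11)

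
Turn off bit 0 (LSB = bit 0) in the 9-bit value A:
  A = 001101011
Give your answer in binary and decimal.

Mask = ~(1 << 0) = 111111110
Bit 0 of A is 1, so AND-ing with the mask clears it to 0.
  001101011
& 111111110
-----------
  001101010

Answer: 001101010 (106)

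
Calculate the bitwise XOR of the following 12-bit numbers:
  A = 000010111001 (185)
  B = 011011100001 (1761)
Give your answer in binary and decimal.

Apply ^ to each column (1 where bits differ):
  000010111001
^ 011011100001
--------------
  011001011000

Answer: 011001011000 (1624)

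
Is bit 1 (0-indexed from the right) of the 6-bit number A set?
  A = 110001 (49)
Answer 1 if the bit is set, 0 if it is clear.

Bit 1 is the 2nd from the right.
  110001
      ^
That bit is 0.

Answer: 0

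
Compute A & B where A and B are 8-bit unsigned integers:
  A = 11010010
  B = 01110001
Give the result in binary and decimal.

Apply & to each column (1 only where both bits are 1):
  11010010
& 01110001
----------
  01010000

Answer: 01010000 (80)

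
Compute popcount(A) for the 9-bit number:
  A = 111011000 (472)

111011000
1-bits at positions (from bit 0 = LSB): 3, 4, 6, 7, 8
Count = 5

Answer: 5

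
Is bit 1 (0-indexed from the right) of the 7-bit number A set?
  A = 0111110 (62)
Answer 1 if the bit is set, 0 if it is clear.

Bit 1 is the 2nd from the right.
  0111110
       ^
That bit is 1.

Answer: 1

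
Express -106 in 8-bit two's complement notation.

1. Binary of +106:  01101010
2. Invert bits:     10010101
3. Add 1:           10010110

Answer: 10010110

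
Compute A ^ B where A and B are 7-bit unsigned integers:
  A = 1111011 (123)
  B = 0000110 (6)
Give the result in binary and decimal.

Apply ^ to each column (1 where bits differ):
  1111011
^ 0000110
---------
  1111101

Answer: 1111101 (125)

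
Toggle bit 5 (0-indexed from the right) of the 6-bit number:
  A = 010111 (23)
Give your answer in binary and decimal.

Mask = 1 << 5 = 100000
Bit 5 of A is 0; XOR with the mask flips it to 1.
  010111
^ 100000
--------
  110111

Answer: 110111 (55)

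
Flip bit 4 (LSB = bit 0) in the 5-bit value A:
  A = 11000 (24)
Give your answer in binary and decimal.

Mask = 1 << 4 = 10000
Bit 4 of A is 1; XOR with the mask flips it to 0.
  11000
^ 10000
-------
  01000

Answer: 01000 (8)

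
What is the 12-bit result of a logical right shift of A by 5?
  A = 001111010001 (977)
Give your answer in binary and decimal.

Logical shift right by 5: drop the bottom 5 bit(s), prepend 5 zero(s) on the left.
  001111010001  ->  keep [0011110], discard [10001], prepend 00000
= 000000011110

Answer: 000000011110 (30)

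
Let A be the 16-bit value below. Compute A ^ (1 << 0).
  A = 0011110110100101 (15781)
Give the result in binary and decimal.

Mask = 1 << 0 = 0000000000000001
Bit 0 of A is 1; XOR with the mask flips it to 0.
  0011110110100101
^ 0000000000000001
------------------
  0011110110100100

Answer: 0011110110100100 (15780)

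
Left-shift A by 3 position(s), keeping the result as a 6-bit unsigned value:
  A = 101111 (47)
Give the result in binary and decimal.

Shift left by 3: drop the top 3 bit(s), append 3 zero(s) on the right.
  101111  ->  discard [101], keep [111], append 000
= 111000

Answer: 111000 (56)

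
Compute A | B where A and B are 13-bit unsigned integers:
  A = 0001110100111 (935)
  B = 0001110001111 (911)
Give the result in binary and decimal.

Apply | to each column (1 where either bit is 1):
  0001110100111
| 0001110001111
---------------
  0001110101111

Answer: 0001110101111 (943)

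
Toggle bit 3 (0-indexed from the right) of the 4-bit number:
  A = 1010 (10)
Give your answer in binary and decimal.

Mask = 1 << 3 = 1000
Bit 3 of A is 1; XOR with the mask flips it to 0.
  1010
^ 1000
------
  0010

Answer: 0010 (2)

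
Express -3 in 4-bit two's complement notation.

1. Binary of +3:  0011
2. Invert bits:     1100
3. Add 1:           1101

Answer: 1101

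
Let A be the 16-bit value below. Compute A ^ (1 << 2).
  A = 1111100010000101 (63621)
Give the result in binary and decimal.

Mask = 1 << 2 = 0000000000000100
Bit 2 of A is 1; XOR with the mask flips it to 0.
  1111100010000101
^ 0000000000000100
------------------
  1111100010000001

Answer: 1111100010000001 (63617)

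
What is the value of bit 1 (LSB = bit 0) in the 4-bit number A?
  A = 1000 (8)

Bit 1 is the 2nd from the right.
  1000
    ^
That bit is 0.

Answer: 0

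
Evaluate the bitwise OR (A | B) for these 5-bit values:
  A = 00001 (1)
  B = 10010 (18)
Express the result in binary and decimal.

Apply | to each column (1 where either bit is 1):
  00001
| 10010
-------
  10011

Answer: 10011 (19)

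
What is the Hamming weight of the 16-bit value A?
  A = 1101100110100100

1101100110100100
1-bits at positions (from bit 0 = LSB): 2, 5, 7, 8, 11, 12, 14, 15
Count = 8

Answer: 8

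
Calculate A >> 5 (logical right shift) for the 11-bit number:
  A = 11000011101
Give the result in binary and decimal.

Logical shift right by 5: drop the bottom 5 bit(s), prepend 5 zero(s) on the left.
  11000011101  ->  keep [110000], discard [11101], prepend 00000
= 00000110000

Answer: 00000110000 (48)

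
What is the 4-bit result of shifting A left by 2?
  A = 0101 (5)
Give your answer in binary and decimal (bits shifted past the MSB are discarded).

Shift left by 2: drop the top 2 bit(s), append 2 zero(s) on the right.
  0101  ->  discard [01], keep [01], append 00
= 0100

Answer: 0100 (4)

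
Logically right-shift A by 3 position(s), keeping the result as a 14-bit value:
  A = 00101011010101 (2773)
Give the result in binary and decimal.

Logical shift right by 3: drop the bottom 3 bit(s), prepend 3 zero(s) on the left.
  00101011010101  ->  keep [00101011010], discard [101], prepend 000
= 00000101011010

Answer: 00000101011010 (346)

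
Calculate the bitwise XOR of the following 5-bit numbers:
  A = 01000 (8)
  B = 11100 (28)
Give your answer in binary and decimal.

Apply ^ to each column (1 where bits differ):
  01000
^ 11100
-------
  10100

Answer: 10100 (20)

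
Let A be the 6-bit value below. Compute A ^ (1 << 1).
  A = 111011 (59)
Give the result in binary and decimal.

Mask = 1 << 1 = 000010
Bit 1 of A is 1; XOR with the mask flips it to 0.
  111011
^ 000010
--------
  111001

Answer: 111001 (57)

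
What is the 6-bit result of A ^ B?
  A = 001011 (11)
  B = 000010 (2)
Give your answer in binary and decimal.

Apply ^ to each column (1 where bits differ):
  001011
^ 000010
--------
  001001

Answer: 001001 (9)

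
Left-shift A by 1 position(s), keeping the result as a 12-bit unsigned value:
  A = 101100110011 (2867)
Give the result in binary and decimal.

Shift left by 1: drop the top 1 bit(s), append 1 zero(s) on the right.
  101100110011  ->  discard [1], keep [01100110011], append 0
= 011001100110

Answer: 011001100110 (1638)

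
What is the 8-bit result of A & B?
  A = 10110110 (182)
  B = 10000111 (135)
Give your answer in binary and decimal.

Apply & to each column (1 only where both bits are 1):
  10110110
& 10000111
----------
  10000110

Answer: 10000110 (134)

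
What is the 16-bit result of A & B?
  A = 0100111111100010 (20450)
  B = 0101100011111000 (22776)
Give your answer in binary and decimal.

Apply & to each column (1 only where both bits are 1):
  0100111111100010
& 0101100011111000
------------------
  0100100011100000

Answer: 0100100011100000 (18656)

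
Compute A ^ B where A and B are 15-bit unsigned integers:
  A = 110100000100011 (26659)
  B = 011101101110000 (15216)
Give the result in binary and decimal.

Apply ^ to each column (1 where bits differ):
  110100000100011
^ 011101101110000
-----------------
  101001101010011

Answer: 101001101010011 (21331)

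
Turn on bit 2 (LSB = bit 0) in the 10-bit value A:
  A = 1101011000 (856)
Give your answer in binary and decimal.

Mask = 1 << 2 = 0000000100
Bit 2 of A is 0, so OR-ing with the mask flips it to 1.
  1101011000
| 0000000100
------------
  1101011100

Answer: 1101011100 (860)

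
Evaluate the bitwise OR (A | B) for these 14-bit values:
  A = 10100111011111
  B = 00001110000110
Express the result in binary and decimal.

Apply | to each column (1 where either bit is 1):
  10100111011111
| 00001110000110
----------------
  10101111011111

Answer: 10101111011111 (11231)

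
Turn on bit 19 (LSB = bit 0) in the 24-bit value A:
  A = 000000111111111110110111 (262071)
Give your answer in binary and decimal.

Mask = 1 << 19 = 000010000000000000000000
Bit 19 of A is 0, so OR-ing with the mask flips it to 1.
  000000111111111110110111
| 000010000000000000000000
--------------------------
  000010111111111110110111

Answer: 000010111111111110110111 (786359)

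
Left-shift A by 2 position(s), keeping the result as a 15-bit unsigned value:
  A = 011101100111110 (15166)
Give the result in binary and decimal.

Shift left by 2: drop the top 2 bit(s), append 2 zero(s) on the right.
  011101100111110  ->  discard [01], keep [1101100111110], append 00
= 110110011111000

Answer: 110110011111000 (27896)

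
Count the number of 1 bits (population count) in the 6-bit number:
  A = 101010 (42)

101010
1-bits at positions (from bit 0 = LSB): 1, 3, 5
Count = 3

Answer: 3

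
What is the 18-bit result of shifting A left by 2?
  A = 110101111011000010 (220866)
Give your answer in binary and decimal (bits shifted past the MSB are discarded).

Shift left by 2: drop the top 2 bit(s), append 2 zero(s) on the right.
  110101111011000010  ->  discard [11], keep [0101111011000010], append 00
= 010111101100001000

Answer: 010111101100001000 (97032)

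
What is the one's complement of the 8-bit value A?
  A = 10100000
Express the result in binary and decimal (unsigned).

Flip each bit (0->1, 1->0):
  10100000
  01011111

Answer: 01011111 (95)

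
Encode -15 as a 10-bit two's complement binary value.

1. Binary of +15:  0000001111
2. Invert bits:     1111110000
3. Add 1:           1111110001

Answer: 1111110001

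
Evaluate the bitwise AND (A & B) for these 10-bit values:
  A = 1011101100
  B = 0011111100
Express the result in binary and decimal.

Apply & to each column (1 only where both bits are 1):
  1011101100
& 0011111100
------------
  0011101100

Answer: 0011101100 (236)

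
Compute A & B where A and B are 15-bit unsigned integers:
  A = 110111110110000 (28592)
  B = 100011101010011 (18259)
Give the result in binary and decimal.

Apply & to each column (1 only where both bits are 1):
  110111110110000
& 100011101010011
-----------------
  100011100010000

Answer: 100011100010000 (18192)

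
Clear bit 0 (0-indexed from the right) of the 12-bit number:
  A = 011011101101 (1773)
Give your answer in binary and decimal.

Mask = ~(1 << 0) = 111111111110
Bit 0 of A is 1, so AND-ing with the mask clears it to 0.
  011011101101
& 111111111110
--------------
  011011101100

Answer: 011011101100 (1772)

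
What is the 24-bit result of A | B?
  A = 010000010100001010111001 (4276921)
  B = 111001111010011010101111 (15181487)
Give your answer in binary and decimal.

Apply | to each column (1 where either bit is 1):
  010000010100001010111001
| 111001111010011010101111
--------------------------
  111001111110011010111111

Answer: 111001111110011010111111 (15197887)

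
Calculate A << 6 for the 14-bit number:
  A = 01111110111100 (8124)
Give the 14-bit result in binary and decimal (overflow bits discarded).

Shift left by 6: drop the top 6 bit(s), append 6 zero(s) on the right.
  01111110111100  ->  discard [011111], keep [10111100], append 000000
= 10111100000000

Answer: 10111100000000 (12032)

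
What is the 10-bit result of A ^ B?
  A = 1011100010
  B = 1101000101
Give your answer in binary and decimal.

Apply ^ to each column (1 where bits differ):
  1011100010
^ 1101000101
------------
  0110100111

Answer: 0110100111 (423)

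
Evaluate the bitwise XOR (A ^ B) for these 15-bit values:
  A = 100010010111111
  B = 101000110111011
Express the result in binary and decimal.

Apply ^ to each column (1 where bits differ):
  100010010111111
^ 101000110111011
-----------------
  001010100000100

Answer: 001010100000100 (5380)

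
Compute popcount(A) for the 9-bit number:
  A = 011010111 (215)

011010111
1-bits at positions (from bit 0 = LSB): 0, 1, 2, 4, 6, 7
Count = 6

Answer: 6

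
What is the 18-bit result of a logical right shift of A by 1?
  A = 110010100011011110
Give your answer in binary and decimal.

Logical shift right by 1: drop the bottom 1 bit(s), prepend 1 zero(s) on the left.
  110010100011011110  ->  keep [11001010001101111], discard [0], prepend 0
= 011001010001101111

Answer: 011001010001101111 (103535)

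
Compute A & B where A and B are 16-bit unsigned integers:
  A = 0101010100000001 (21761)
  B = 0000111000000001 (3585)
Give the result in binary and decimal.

Apply & to each column (1 only where both bits are 1):
  0101010100000001
& 0000111000000001
------------------
  0000010000000001

Answer: 0000010000000001 (1025)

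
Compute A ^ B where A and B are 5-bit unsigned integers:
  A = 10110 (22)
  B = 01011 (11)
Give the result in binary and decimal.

Apply ^ to each column (1 where bits differ):
  10110
^ 01011
-------
  11101

Answer: 11101 (29)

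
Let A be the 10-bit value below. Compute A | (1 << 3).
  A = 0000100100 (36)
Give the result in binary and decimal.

Mask = 1 << 3 = 0000001000
Bit 3 of A is 0, so OR-ing with the mask flips it to 1.
  0000100100
| 0000001000
------------
  0000101100

Answer: 0000101100 (44)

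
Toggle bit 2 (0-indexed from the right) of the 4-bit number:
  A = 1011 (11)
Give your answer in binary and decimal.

Mask = 1 << 2 = 0100
Bit 2 of A is 0; XOR with the mask flips it to 1.
  1011
^ 0100
------
  1111

Answer: 1111 (15)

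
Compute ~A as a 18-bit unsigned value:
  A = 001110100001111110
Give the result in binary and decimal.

Flip each bit (0->1, 1->0):
  001110100001111110
  110001011110000001

Answer: 110001011110000001 (202625)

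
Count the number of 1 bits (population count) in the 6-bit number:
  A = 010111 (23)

010111
1-bits at positions (from bit 0 = LSB): 0, 1, 2, 4
Count = 4

Answer: 4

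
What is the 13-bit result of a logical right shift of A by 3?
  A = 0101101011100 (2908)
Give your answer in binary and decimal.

Logical shift right by 3: drop the bottom 3 bit(s), prepend 3 zero(s) on the left.
  0101101011100  ->  keep [0101101011], discard [100], prepend 000
= 0000101101011

Answer: 0000101101011 (363)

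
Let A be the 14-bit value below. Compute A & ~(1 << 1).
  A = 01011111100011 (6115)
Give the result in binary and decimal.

Mask = ~(1 << 1) = 11111111111101
Bit 1 of A is 1, so AND-ing with the mask clears it to 0.
  01011111100011
& 11111111111101
----------------
  01011111100001

Answer: 01011111100001 (6113)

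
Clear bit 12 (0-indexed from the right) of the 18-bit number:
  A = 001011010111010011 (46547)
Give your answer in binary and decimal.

Mask = ~(1 << 12) = 111110111111111111
Bit 12 of A is 1, so AND-ing with the mask clears it to 0.
  001011010111010011
& 111110111111111111
--------------------
  001010010111010011

Answer: 001010010111010011 (42451)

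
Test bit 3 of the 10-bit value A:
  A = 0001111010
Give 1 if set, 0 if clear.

Bit 3 is the 4th from the right.
  0001111010
        ^
That bit is 1.

Answer: 1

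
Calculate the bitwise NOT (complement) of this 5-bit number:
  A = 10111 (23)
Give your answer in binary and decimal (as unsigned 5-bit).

Flip each bit (0->1, 1->0):
  10111
  01000

Answer: 01000 (8)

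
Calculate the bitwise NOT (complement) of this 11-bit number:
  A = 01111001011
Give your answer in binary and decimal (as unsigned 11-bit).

Flip each bit (0->1, 1->0):
  01111001011
  10000110100

Answer: 10000110100 (1076)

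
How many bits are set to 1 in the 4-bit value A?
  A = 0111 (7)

0111
1-bits at positions (from bit 0 = LSB): 0, 1, 2
Count = 3

Answer: 3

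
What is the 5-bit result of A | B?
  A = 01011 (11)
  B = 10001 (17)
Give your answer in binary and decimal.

Apply | to each column (1 where either bit is 1):
  01011
| 10001
-------
  11011

Answer: 11011 (27)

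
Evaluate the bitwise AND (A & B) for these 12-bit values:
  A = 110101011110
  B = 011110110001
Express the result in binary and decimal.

Apply & to each column (1 only where both bits are 1):
  110101011110
& 011110110001
--------------
  010100010000

Answer: 010100010000 (1296)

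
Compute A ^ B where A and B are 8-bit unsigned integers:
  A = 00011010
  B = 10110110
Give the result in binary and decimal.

Apply ^ to each column (1 where bits differ):
  00011010
^ 10110110
----------
  10101100

Answer: 10101100 (172)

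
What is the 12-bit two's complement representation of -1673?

1. Binary of +1673:  011010001001
2. Invert bits:     100101110110
3. Add 1:           100101110111

Answer: 100101110111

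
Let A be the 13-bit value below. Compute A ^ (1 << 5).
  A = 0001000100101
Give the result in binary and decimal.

Mask = 1 << 5 = 0000000100000
Bit 5 of A is 1; XOR with the mask flips it to 0.
  0001000100101
^ 0000000100000
---------------
  0001000000101

Answer: 0001000000101 (517)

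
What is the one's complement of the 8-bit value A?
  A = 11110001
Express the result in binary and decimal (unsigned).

Flip each bit (0->1, 1->0):
  11110001
  00001110

Answer: 00001110 (14)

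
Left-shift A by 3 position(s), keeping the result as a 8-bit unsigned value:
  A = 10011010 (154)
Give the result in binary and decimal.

Shift left by 3: drop the top 3 bit(s), append 3 zero(s) on the right.
  10011010  ->  discard [100], keep [11010], append 000
= 11010000

Answer: 11010000 (208)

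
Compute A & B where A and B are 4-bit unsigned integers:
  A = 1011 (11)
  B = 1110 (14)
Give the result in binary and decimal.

Apply & to each column (1 only where both bits are 1):
  1011
& 1110
------
  1010

Answer: 1010 (10)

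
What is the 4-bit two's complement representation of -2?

1. Binary of +2:  0010
2. Invert bits:     1101
3. Add 1:           1110

Answer: 1110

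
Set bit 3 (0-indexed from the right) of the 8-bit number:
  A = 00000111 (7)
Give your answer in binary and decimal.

Mask = 1 << 3 = 00001000
Bit 3 of A is 0, so OR-ing with the mask flips it to 1.
  00000111
| 00001000
----------
  00001111

Answer: 00001111 (15)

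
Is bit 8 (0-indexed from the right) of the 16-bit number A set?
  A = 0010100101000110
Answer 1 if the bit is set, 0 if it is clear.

Bit 8 is the 9th from the right.
  0010100101000110
         ^
That bit is 1.

Answer: 1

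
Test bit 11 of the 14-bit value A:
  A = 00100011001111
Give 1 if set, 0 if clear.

Bit 11 is the 12th from the right.
  00100011001111
    ^
That bit is 1.

Answer: 1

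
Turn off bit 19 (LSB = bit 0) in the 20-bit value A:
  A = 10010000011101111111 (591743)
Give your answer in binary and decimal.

Mask = ~(1 << 19) = 01111111111111111111
Bit 19 of A is 1, so AND-ing with the mask clears it to 0.
  10010000011101111111
& 01111111111111111111
----------------------
  00010000011101111111

Answer: 00010000011101111111 (67455)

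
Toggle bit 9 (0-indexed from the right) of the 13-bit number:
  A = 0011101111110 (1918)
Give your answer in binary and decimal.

Mask = 1 << 9 = 0001000000000
Bit 9 of A is 1; XOR with the mask flips it to 0.
  0011101111110
^ 0001000000000
---------------
  0010101111110

Answer: 0010101111110 (1406)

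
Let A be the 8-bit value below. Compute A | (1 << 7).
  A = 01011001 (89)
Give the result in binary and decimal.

Mask = 1 << 7 = 10000000
Bit 7 of A is 0, so OR-ing with the mask flips it to 1.
  01011001
| 10000000
----------
  11011001

Answer: 11011001 (217)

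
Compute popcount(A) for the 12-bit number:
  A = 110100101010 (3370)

110100101010
1-bits at positions (from bit 0 = LSB): 1, 3, 5, 8, 10, 11
Count = 6

Answer: 6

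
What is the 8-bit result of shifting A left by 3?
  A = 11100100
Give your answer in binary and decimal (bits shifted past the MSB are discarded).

Shift left by 3: drop the top 3 bit(s), append 3 zero(s) on the right.
  11100100  ->  discard [111], keep [00100], append 000
= 00100000

Answer: 00100000 (32)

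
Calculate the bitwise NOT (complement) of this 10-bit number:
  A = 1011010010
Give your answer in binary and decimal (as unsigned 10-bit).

Flip each bit (0->1, 1->0):
  1011010010
  0100101101

Answer: 0100101101 (301)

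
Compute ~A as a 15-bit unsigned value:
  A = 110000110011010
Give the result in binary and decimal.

Flip each bit (0->1, 1->0):
  110000110011010
  001111001100101

Answer: 001111001100101 (7781)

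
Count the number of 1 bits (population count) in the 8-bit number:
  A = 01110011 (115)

01110011
1-bits at positions (from bit 0 = LSB): 0, 1, 4, 5, 6
Count = 5

Answer: 5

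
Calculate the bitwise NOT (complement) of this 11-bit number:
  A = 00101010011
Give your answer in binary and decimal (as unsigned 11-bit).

Flip each bit (0->1, 1->0):
  00101010011
  11010101100

Answer: 11010101100 (1708)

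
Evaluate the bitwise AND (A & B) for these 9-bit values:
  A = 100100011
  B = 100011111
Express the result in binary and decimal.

Apply & to each column (1 only where both bits are 1):
  100100011
& 100011111
-----------
  100000011

Answer: 100000011 (259)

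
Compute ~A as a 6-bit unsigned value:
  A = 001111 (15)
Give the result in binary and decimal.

Flip each bit (0->1, 1->0):
  001111
  110000

Answer: 110000 (48)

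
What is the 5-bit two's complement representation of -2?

1. Binary of +2:  00010
2. Invert bits:     11101
3. Add 1:           11110

Answer: 11110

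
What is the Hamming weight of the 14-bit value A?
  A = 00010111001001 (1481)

00010111001001
1-bits at positions (from bit 0 = LSB): 0, 3, 6, 7, 8, 10
Count = 6

Answer: 6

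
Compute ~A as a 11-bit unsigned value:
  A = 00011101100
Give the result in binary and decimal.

Flip each bit (0->1, 1->0):
  00011101100
  11100010011

Answer: 11100010011 (1811)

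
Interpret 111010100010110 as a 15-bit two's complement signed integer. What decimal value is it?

MSB is 1, so the value is negative. Find the magnitude:
1. Invert bits:  000101011101001
2. Add 1:        000101011101010  = 2794
3. Apply sign:   -2794

Answer: -2794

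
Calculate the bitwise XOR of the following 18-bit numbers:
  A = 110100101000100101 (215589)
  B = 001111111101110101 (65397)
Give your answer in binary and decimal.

Apply ^ to each column (1 where bits differ):
  110100101000100101
^ 001111111101110101
--------------------
  111011010101010000

Answer: 111011010101010000 (243024)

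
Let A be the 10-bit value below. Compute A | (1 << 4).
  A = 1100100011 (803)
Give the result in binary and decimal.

Mask = 1 << 4 = 0000010000
Bit 4 of A is 0, so OR-ing with the mask flips it to 1.
  1100100011
| 0000010000
------------
  1100110011

Answer: 1100110011 (819)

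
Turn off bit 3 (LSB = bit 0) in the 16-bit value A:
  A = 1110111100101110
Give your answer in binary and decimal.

Mask = ~(1 << 3) = 1111111111110111
Bit 3 of A is 1, so AND-ing with the mask clears it to 0.
  1110111100101110
& 1111111111110111
------------------
  1110111100100110

Answer: 1110111100100110 (61222)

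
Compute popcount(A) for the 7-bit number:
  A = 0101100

0101100
1-bits at positions (from bit 0 = LSB): 2, 3, 5
Count = 3

Answer: 3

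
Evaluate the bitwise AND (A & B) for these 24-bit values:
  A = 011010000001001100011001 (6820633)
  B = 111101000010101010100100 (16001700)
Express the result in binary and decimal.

Apply & to each column (1 only where both bits are 1):
  011010000001001100011001
& 111101000010101010100100
--------------------------
  011000000000001000000000

Answer: 011000000000001000000000 (6291968)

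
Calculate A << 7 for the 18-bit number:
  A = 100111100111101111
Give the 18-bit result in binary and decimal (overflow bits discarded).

Shift left by 7: drop the top 7 bit(s), append 7 zero(s) on the right.
  100111100111101111  ->  discard [1001111], keep [00111101111], append 0000000
= 001111011110000000

Answer: 001111011110000000 (63360)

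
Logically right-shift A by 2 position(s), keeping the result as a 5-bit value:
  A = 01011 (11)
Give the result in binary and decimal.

Logical shift right by 2: drop the bottom 2 bit(s), prepend 2 zero(s) on the left.
  01011  ->  keep [010], discard [11], prepend 00
= 00010

Answer: 00010 (2)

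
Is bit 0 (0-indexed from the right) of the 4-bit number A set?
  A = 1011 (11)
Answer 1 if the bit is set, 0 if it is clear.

Bit 0 is the 1st from the right.
  1011
     ^
That bit is 1.

Answer: 1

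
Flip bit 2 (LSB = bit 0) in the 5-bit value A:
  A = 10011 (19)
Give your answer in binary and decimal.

Mask = 1 << 2 = 00100
Bit 2 of A is 0; XOR with the mask flips it to 1.
  10011
^ 00100
-------
  10111

Answer: 10111 (23)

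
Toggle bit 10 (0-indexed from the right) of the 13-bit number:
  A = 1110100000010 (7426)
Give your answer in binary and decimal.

Mask = 1 << 10 = 0010000000000
Bit 10 of A is 1; XOR with the mask flips it to 0.
  1110100000010
^ 0010000000000
---------------
  1100100000010

Answer: 1100100000010 (6402)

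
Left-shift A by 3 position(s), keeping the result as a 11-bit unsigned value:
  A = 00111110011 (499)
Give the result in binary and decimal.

Shift left by 3: drop the top 3 bit(s), append 3 zero(s) on the right.
  00111110011  ->  discard [001], keep [11110011], append 000
= 11110011000

Answer: 11110011000 (1944)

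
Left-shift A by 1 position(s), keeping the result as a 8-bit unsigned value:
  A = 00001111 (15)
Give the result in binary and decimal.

Shift left by 1: drop the top 1 bit(s), append 1 zero(s) on the right.
  00001111  ->  discard [0], keep [0001111], append 0
= 00011110

Answer: 00011110 (30)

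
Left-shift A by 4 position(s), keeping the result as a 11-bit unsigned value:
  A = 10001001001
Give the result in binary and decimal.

Shift left by 4: drop the top 4 bit(s), append 4 zero(s) on the right.
  10001001001  ->  discard [1000], keep [1001001], append 0000
= 10010010000

Answer: 10010010000 (1168)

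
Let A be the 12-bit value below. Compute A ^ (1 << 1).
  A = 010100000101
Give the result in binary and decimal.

Mask = 1 << 1 = 000000000010
Bit 1 of A is 0; XOR with the mask flips it to 1.
  010100000101
^ 000000000010
--------------
  010100000111

Answer: 010100000111 (1287)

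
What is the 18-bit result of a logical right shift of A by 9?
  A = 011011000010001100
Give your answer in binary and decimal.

Logical shift right by 9: drop the bottom 9 bit(s), prepend 9 zero(s) on the left.
  011011000010001100  ->  keep [011011000], discard [010001100], prepend 000000000
= 000000000011011000

Answer: 000000000011011000 (216)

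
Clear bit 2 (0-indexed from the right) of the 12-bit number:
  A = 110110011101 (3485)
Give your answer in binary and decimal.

Mask = ~(1 << 2) = 111111111011
Bit 2 of A is 1, so AND-ing with the mask clears it to 0.
  110110011101
& 111111111011
--------------
  110110011001

Answer: 110110011001 (3481)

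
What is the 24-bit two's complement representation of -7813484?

1. Binary of +7813484:  011101110011100101101100
2. Invert bits:     100010001100011010010011
3. Add 1:           100010001100011010010100

Answer: 100010001100011010010100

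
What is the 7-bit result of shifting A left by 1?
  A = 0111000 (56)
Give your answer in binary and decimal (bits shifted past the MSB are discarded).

Shift left by 1: drop the top 1 bit(s), append 1 zero(s) on the right.
  0111000  ->  discard [0], keep [111000], append 0
= 1110000

Answer: 1110000 (112)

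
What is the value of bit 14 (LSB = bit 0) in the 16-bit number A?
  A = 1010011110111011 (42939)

Bit 14 is the 15th from the right.
  1010011110111011
   ^
That bit is 0.

Answer: 0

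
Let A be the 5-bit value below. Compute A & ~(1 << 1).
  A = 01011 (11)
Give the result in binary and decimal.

Mask = ~(1 << 1) = 11101
Bit 1 of A is 1, so AND-ing with the mask clears it to 0.
  01011
& 11101
-------
  01001

Answer: 01001 (9)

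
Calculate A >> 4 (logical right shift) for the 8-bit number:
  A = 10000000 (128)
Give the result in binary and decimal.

Logical shift right by 4: drop the bottom 4 bit(s), prepend 4 zero(s) on the left.
  10000000  ->  keep [1000], discard [0000], prepend 0000
= 00001000

Answer: 00001000 (8)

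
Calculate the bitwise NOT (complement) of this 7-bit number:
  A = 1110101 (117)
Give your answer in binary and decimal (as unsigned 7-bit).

Flip each bit (0->1, 1->0):
  1110101
  0001010

Answer: 0001010 (10)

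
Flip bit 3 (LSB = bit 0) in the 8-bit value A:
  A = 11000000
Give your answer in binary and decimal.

Mask = 1 << 3 = 00001000
Bit 3 of A is 0; XOR with the mask flips it to 1.
  11000000
^ 00001000
----------
  11001000

Answer: 11001000 (200)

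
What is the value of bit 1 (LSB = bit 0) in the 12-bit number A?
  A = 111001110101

Bit 1 is the 2nd from the right.
  111001110101
            ^
That bit is 0.

Answer: 0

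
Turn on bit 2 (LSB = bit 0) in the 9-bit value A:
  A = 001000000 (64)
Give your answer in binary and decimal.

Mask = 1 << 2 = 000000100
Bit 2 of A is 0, so OR-ing with the mask flips it to 1.
  001000000
| 000000100
-----------
  001000100

Answer: 001000100 (68)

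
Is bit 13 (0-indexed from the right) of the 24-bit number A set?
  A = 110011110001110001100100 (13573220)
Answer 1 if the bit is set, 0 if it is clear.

Bit 13 is the 14th from the right.
  110011110001110001100100
            ^
That bit is 0.

Answer: 0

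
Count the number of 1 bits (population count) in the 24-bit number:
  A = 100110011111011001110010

100110011111011001110010
1-bits at positions (from bit 0 = LSB): 1, 4, 5, 6, 9, 10, 12, 13, 14, 15, 16, 19, 20, 23
Count = 14

Answer: 14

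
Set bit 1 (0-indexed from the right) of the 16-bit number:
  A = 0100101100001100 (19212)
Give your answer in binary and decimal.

Mask = 1 << 1 = 0000000000000010
Bit 1 of A is 0, so OR-ing with the mask flips it to 1.
  0100101100001100
| 0000000000000010
------------------
  0100101100001110

Answer: 0100101100001110 (19214)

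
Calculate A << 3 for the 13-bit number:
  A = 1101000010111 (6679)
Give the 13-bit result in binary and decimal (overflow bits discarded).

Shift left by 3: drop the top 3 bit(s), append 3 zero(s) on the right.
  1101000010111  ->  discard [110], keep [1000010111], append 000
= 1000010111000

Answer: 1000010111000 (4280)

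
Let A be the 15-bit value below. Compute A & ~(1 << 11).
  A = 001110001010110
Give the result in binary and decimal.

Mask = ~(1 << 11) = 111011111111111
Bit 11 of A is 1, so AND-ing with the mask clears it to 0.
  001110001010110
& 111011111111111
-----------------
  001010001010110

Answer: 001010001010110 (5206)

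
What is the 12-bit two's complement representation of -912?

1. Binary of +912:  001110010000
2. Invert bits:     110001101111
3. Add 1:           110001110000

Answer: 110001110000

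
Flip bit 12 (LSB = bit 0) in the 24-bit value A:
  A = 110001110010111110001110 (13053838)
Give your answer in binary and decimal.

Mask = 1 << 12 = 000000000001000000000000
Bit 12 of A is 0; XOR with the mask flips it to 1.
  110001110010111110001110
^ 000000000001000000000000
--------------------------
  110001110011111110001110

Answer: 110001110011111110001110 (13057934)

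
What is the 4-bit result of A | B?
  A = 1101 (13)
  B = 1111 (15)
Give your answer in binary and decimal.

Apply | to each column (1 where either bit is 1):
  1101
| 1111
------
  1111

Answer: 1111 (15)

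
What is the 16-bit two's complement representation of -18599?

1. Binary of +18599:  0100100010100111
2. Invert bits:     1011011101011000
3. Add 1:           1011011101011001

Answer: 1011011101011001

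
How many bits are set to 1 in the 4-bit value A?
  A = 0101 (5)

0101
1-bits at positions (from bit 0 = LSB): 0, 2
Count = 2

Answer: 2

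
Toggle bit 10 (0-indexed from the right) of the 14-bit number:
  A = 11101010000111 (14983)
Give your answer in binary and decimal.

Mask = 1 << 10 = 00010000000000
Bit 10 of A is 0; XOR with the mask flips it to 1.
  11101010000111
^ 00010000000000
----------------
  11111010000111

Answer: 11111010000111 (16007)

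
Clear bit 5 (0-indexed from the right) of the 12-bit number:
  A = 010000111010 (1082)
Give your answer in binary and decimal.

Mask = ~(1 << 5) = 111111011111
Bit 5 of A is 1, so AND-ing with the mask clears it to 0.
  010000111010
& 111111011111
--------------
  010000011010

Answer: 010000011010 (1050)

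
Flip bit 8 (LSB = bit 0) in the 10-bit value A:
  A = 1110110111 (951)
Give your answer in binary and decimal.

Mask = 1 << 8 = 0100000000
Bit 8 of A is 1; XOR with the mask flips it to 0.
  1110110111
^ 0100000000
------------
  1010110111

Answer: 1010110111 (695)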